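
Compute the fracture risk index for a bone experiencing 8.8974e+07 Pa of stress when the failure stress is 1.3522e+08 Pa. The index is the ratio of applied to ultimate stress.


FRI = applied / ultimate
FRI = 8.8974e+07 / 1.3522e+08
FRI = 0.6580


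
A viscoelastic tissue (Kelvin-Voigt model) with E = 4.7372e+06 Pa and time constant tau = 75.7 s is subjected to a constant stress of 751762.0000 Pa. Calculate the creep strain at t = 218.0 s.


epsilon(t) = (sigma/E) * (1 - exp(-t/tau))
sigma/E = 751762.0000 / 4.7372e+06 = 0.1587
exp(-t/tau) = exp(-218.0 / 75.7) = 0.0561
epsilon = 0.1587 * (1 - 0.0561)
epsilon = 0.1498


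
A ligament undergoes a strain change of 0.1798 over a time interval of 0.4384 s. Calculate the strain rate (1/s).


strain_rate = delta_strain / delta_t
strain_rate = 0.1798 / 0.4384
strain_rate = 0.4101


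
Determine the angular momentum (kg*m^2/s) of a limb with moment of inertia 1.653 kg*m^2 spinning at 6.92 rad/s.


L = I * omega
L = 1.653 * 6.92
L = 11.4388


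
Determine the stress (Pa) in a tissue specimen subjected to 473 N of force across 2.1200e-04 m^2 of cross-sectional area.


stress = F / A
stress = 473 / 2.1200e-04
stress = 2.2311e+06


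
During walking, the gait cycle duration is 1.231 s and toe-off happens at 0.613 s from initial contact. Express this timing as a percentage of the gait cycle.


pct = (event_time / cycle_time) * 100
pct = (0.613 / 1.231) * 100
ratio = 0.4980
pct = 49.7969


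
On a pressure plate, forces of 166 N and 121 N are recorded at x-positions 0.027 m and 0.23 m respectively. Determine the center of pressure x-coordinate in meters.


COP_x = (F1*x1 + F2*x2) / (F1 + F2)
COP_x = (166*0.027 + 121*0.23) / (166 + 121)
Numerator = 32.3120
Denominator = 287
COP_x = 0.1126


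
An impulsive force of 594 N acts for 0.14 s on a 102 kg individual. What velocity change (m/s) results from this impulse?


J = F * dt = 594 * 0.14 = 83.1600 N*s
delta_v = J / m
delta_v = 83.1600 / 102
delta_v = 0.8153


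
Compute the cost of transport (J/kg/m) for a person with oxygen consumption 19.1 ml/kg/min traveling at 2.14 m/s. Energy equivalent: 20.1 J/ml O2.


Power per kg = VO2 * 20.1 / 60
Power per kg = 19.1 * 20.1 / 60 = 6.3985 W/kg
Cost = power_per_kg / speed
Cost = 6.3985 / 2.14
Cost = 2.9900


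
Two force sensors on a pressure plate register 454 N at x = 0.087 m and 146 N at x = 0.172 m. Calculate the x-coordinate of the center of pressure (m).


COP_x = (F1*x1 + F2*x2) / (F1 + F2)
COP_x = (454*0.087 + 146*0.172) / (454 + 146)
Numerator = 64.6100
Denominator = 600
COP_x = 0.1077


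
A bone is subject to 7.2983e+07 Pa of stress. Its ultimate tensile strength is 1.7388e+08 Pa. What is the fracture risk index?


FRI = applied / ultimate
FRI = 7.2983e+07 / 1.7388e+08
FRI = 0.4197


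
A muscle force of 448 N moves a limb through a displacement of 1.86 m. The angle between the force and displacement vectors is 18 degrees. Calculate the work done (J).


W = F * d * cos(theta)
theta = 18 deg = 0.3142 rad
cos(theta) = 0.9511
W = 448 * 1.86 * 0.9511
W = 792.4964


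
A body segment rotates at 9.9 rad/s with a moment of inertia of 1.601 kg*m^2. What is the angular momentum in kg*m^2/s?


L = I * omega
L = 1.601 * 9.9
L = 15.8499


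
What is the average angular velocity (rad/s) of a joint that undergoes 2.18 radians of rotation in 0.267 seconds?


omega = delta_theta / delta_t
omega = 2.18 / 0.267
omega = 8.1648


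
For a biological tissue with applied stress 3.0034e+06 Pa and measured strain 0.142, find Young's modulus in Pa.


E = stress / strain
E = 3.0034e+06 / 0.142
E = 2.1151e+07


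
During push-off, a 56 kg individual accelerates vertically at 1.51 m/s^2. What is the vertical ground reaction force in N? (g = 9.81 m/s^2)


GRF = m * (g + a)
GRF = 56 * (9.81 + 1.51)
GRF = 56 * 11.3200
GRF = 633.9200


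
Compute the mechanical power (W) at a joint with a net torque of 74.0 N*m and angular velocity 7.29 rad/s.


P = M * omega
P = 74.0 * 7.29
P = 539.4600


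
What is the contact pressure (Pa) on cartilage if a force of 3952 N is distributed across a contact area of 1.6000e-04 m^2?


P = F / A
P = 3952 / 1.6000e-04
P = 2.4700e+07


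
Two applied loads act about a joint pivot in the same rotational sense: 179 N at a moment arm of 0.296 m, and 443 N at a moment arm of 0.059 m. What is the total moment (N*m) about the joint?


M = F1 * d1 + F2 * d2
M = 179 * 0.296 + 443 * 0.059
M = 52.9840 + 26.1370
M = 79.1210


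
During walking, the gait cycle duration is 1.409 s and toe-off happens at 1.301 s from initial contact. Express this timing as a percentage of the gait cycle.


pct = (event_time / cycle_time) * 100
pct = (1.301 / 1.409) * 100
ratio = 0.9233
pct = 92.3350


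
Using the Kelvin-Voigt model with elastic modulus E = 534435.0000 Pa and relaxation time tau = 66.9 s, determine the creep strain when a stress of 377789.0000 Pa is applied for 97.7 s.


epsilon(t) = (sigma/E) * (1 - exp(-t/tau))
sigma/E = 377789.0000 / 534435.0000 = 0.7069
exp(-t/tau) = exp(-97.7 / 66.9) = 0.2321
epsilon = 0.7069 * (1 - 0.2321)
epsilon = 0.5428


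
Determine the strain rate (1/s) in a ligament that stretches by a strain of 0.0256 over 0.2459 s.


strain_rate = delta_strain / delta_t
strain_rate = 0.0256 / 0.2459
strain_rate = 0.1041


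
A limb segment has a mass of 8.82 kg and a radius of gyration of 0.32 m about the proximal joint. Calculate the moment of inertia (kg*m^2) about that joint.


I = m * k^2
I = 8.82 * 0.32^2
k^2 = 0.1024
I = 0.9032


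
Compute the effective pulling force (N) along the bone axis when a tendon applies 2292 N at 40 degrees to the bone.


F_eff = F_tendon * cos(theta)
theta = 40 deg = 0.6981 rad
cos(theta) = 0.7660
F_eff = 2292 * 0.7660
F_eff = 1755.7739


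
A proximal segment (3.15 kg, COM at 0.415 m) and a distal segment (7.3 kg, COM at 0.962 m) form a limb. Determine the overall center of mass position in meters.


COM = (m1*x1 + m2*x2) / (m1 + m2)
COM = (3.15*0.415 + 7.3*0.962) / (3.15 + 7.3)
Numerator = 8.3299
Denominator = 10.4500
COM = 0.7971


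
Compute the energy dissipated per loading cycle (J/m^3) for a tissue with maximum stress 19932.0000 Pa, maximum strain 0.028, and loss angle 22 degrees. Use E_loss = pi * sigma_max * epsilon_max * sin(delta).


E_loss = pi * sigma_max * epsilon_max * sin(delta)
delta = 22 deg = 0.3840 rad
sin(delta) = 0.3746
E_loss = pi * 19932.0000 * 0.028 * 0.3746
E_loss = 656.8016


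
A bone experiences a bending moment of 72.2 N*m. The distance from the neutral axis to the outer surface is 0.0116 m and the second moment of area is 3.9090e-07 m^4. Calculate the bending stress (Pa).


sigma = M * c / I
sigma = 72.2 * 0.0116 / 3.9090e-07
M * c = 0.8375
sigma = 2.1425e+06


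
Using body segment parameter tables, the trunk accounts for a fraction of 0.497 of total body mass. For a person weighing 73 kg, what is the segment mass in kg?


m_segment = body_mass * fraction
m_segment = 73 * 0.497
m_segment = 36.2810


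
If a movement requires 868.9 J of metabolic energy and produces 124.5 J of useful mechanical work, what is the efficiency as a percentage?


eta = (W_mech / E_meta) * 100
eta = (124.5 / 868.9) * 100
ratio = 0.1433
eta = 14.3285


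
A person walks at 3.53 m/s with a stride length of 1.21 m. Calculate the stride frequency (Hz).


f = v / stride_length
f = 3.53 / 1.21
f = 2.9174


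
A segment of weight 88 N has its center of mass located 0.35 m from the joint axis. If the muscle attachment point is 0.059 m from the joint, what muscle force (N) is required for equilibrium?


F_muscle = W * d_load / d_muscle
F_muscle = 88 * 0.35 / 0.059
Numerator = 30.8000
F_muscle = 522.0339


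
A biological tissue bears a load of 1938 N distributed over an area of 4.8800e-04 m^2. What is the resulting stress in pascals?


stress = F / A
stress = 1938 / 4.8800e-04
stress = 3.9713e+06


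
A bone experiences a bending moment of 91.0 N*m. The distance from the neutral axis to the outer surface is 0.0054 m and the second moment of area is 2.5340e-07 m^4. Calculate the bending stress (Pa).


sigma = M * c / I
sigma = 91.0 * 0.0054 / 2.5340e-07
M * c = 0.4914
sigma = 1.9392e+06


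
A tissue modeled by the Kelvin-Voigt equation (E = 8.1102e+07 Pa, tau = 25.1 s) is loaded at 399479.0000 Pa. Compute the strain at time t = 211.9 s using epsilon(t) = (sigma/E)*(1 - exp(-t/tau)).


epsilon(t) = (sigma/E) * (1 - exp(-t/tau))
sigma/E = 399479.0000 / 8.1102e+07 = 0.0049
exp(-t/tau) = exp(-211.9 / 25.1) = 2.1557e-04
epsilon = 0.0049 * (1 - 2.1557e-04)
epsilon = 0.0049


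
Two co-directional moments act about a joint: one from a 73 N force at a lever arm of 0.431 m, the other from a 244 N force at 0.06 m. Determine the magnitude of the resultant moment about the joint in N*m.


M = F1 * d1 + F2 * d2
M = 73 * 0.431 + 244 * 0.06
M = 31.4630 + 14.6400
M = 46.1030


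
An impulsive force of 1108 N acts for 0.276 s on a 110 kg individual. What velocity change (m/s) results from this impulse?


J = F * dt = 1108 * 0.276 = 305.8080 N*s
delta_v = J / m
delta_v = 305.8080 / 110
delta_v = 2.7801


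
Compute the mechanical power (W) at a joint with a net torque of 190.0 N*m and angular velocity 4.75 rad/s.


P = M * omega
P = 190.0 * 4.75
P = 902.5000


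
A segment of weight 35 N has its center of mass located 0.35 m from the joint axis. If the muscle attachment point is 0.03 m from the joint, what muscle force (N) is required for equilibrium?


F_muscle = W * d_load / d_muscle
F_muscle = 35 * 0.35 / 0.03
Numerator = 12.2500
F_muscle = 408.3333


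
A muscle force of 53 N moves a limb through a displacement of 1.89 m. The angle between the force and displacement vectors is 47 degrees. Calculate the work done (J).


W = F * d * cos(theta)
theta = 47 deg = 0.8203 rad
cos(theta) = 0.6820
W = 53 * 1.89 * 0.6820
W = 68.3158


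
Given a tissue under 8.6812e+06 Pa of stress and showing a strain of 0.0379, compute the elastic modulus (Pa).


E = stress / strain
E = 8.6812e+06 / 0.0379
E = 2.2906e+08


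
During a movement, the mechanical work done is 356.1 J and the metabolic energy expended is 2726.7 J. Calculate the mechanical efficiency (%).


eta = (W_mech / E_meta) * 100
eta = (356.1 / 2726.7) * 100
ratio = 0.1306
eta = 13.0597


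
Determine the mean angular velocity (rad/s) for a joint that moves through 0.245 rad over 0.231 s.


omega = delta_theta / delta_t
omega = 0.245 / 0.231
omega = 1.0606


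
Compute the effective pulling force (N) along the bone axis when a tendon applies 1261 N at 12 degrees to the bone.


F_eff = F_tendon * cos(theta)
theta = 12 deg = 0.2094 rad
cos(theta) = 0.9781
F_eff = 1261 * 0.9781
F_eff = 1233.4441


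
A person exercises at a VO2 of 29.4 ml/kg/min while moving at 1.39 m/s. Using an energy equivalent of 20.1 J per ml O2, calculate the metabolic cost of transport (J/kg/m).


Power per kg = VO2 * 20.1 / 60
Power per kg = 29.4 * 20.1 / 60 = 9.8490 W/kg
Cost = power_per_kg / speed
Cost = 9.8490 / 1.39
Cost = 7.0856


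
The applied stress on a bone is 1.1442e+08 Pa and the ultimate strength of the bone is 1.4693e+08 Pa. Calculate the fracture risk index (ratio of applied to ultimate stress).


FRI = applied / ultimate
FRI = 1.1442e+08 / 1.4693e+08
FRI = 0.7787


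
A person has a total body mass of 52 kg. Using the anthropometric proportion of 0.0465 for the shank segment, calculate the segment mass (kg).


m_segment = body_mass * fraction
m_segment = 52 * 0.0465
m_segment = 2.4180


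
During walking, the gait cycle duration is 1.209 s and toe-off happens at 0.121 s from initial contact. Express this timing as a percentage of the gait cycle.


pct = (event_time / cycle_time) * 100
pct = (0.121 / 1.209) * 100
ratio = 0.1001
pct = 10.0083


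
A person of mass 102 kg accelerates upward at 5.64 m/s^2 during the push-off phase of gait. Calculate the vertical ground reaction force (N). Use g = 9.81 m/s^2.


GRF = m * (g + a)
GRF = 102 * (9.81 + 5.64)
GRF = 102 * 15.4500
GRF = 1575.9000


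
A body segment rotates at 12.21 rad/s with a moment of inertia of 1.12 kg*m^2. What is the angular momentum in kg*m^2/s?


L = I * omega
L = 1.12 * 12.21
L = 13.6752


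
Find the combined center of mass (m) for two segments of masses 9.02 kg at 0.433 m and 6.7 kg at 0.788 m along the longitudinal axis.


COM = (m1*x1 + m2*x2) / (m1 + m2)
COM = (9.02*0.433 + 6.7*0.788) / (9.02 + 6.7)
Numerator = 9.1853
Denominator = 15.7200
COM = 0.5843


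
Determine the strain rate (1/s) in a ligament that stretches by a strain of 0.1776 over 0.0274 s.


strain_rate = delta_strain / delta_t
strain_rate = 0.1776 / 0.0274
strain_rate = 6.4818


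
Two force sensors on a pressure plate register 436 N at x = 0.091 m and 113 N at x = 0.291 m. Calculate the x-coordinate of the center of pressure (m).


COP_x = (F1*x1 + F2*x2) / (F1 + F2)
COP_x = (436*0.091 + 113*0.291) / (436 + 113)
Numerator = 72.5590
Denominator = 549
COP_x = 0.1322


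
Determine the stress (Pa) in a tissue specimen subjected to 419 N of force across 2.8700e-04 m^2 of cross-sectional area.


stress = F / A
stress = 419 / 2.8700e-04
stress = 1.4599e+06


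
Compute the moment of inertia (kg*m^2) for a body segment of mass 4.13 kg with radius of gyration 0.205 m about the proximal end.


I = m * k^2
I = 4.13 * 0.205^2
k^2 = 0.0420
I = 0.1736


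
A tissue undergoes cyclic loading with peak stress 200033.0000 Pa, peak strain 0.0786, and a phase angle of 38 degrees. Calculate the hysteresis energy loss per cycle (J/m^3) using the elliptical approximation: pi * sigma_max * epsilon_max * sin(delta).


E_loss = pi * sigma_max * epsilon_max * sin(delta)
delta = 38 deg = 0.6632 rad
sin(delta) = 0.6157
E_loss = pi * 200033.0000 * 0.0786 * 0.6157
E_loss = 30409.9738


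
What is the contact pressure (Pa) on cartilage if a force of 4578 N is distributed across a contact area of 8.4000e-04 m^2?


P = F / A
P = 4578 / 8.4000e-04
P = 5.4500e+06


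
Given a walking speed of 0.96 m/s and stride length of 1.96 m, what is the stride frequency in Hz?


f = v / stride_length
f = 0.96 / 1.96
f = 0.4898


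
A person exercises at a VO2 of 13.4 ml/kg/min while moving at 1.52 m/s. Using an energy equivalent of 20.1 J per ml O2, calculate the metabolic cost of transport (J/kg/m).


Power per kg = VO2 * 20.1 / 60
Power per kg = 13.4 * 20.1 / 60 = 4.4890 W/kg
Cost = power_per_kg / speed
Cost = 4.4890 / 1.52
Cost = 2.9533


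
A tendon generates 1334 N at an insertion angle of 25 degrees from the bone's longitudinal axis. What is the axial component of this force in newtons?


F_eff = F_tendon * cos(theta)
theta = 25 deg = 0.4363 rad
cos(theta) = 0.9063
F_eff = 1334 * 0.9063
F_eff = 1209.0146


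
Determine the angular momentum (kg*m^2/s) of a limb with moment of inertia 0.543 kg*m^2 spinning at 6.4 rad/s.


L = I * omega
L = 0.543 * 6.4
L = 3.4752


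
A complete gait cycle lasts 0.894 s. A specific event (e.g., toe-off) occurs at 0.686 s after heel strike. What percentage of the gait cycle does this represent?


pct = (event_time / cycle_time) * 100
pct = (0.686 / 0.894) * 100
ratio = 0.7673
pct = 76.7338


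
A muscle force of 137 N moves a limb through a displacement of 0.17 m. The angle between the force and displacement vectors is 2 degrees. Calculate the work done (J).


W = F * d * cos(theta)
theta = 2 deg = 0.0349 rad
cos(theta) = 0.9994
W = 137 * 0.17 * 0.9994
W = 23.2758


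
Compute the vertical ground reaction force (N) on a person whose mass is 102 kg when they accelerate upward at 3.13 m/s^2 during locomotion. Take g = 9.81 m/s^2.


GRF = m * (g + a)
GRF = 102 * (9.81 + 3.13)
GRF = 102 * 12.9400
GRF = 1319.8800


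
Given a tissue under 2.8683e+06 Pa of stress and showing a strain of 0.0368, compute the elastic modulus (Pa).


E = stress / strain
E = 2.8683e+06 / 0.0368
E = 7.7943e+07


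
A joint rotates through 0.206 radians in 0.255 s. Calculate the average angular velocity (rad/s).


omega = delta_theta / delta_t
omega = 0.206 / 0.255
omega = 0.8078


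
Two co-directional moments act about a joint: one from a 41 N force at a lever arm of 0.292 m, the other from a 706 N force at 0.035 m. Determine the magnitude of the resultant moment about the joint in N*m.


M = F1 * d1 + F2 * d2
M = 41 * 0.292 + 706 * 0.035
M = 11.9720 + 24.7100
M = 36.6820


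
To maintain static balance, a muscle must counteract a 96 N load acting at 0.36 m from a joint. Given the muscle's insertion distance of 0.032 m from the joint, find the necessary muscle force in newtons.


F_muscle = W * d_load / d_muscle
F_muscle = 96 * 0.36 / 0.032
Numerator = 34.5600
F_muscle = 1080.0000


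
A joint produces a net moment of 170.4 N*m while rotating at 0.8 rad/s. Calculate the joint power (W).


P = M * omega
P = 170.4 * 0.8
P = 136.3200


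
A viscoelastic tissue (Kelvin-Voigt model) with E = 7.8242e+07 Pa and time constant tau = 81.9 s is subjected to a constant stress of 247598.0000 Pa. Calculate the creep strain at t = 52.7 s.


epsilon(t) = (sigma/E) * (1 - exp(-t/tau))
sigma/E = 247598.0000 / 7.8242e+07 = 0.0032
exp(-t/tau) = exp(-52.7 / 81.9) = 0.5255
epsilon = 0.0032 * (1 - 0.5255)
epsilon = 0.0015


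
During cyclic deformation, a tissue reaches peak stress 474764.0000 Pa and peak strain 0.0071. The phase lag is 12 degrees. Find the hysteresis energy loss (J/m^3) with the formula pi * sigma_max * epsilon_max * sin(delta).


E_loss = pi * sigma_max * epsilon_max * sin(delta)
delta = 12 deg = 0.2094 rad
sin(delta) = 0.2079
E_loss = pi * 474764.0000 * 0.0071 * 0.2079
E_loss = 2201.7343


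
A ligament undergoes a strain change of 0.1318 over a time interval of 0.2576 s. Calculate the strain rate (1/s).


strain_rate = delta_strain / delta_t
strain_rate = 0.1318 / 0.2576
strain_rate = 0.5116


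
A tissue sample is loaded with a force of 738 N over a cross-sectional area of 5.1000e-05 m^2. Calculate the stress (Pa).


stress = F / A
stress = 738 / 5.1000e-05
stress = 1.4471e+07


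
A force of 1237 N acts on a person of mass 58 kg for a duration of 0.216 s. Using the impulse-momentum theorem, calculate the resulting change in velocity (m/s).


J = F * dt = 1237 * 0.216 = 267.1920 N*s
delta_v = J / m
delta_v = 267.1920 / 58
delta_v = 4.6068


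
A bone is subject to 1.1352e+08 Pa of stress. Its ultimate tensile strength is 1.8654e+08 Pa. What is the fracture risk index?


FRI = applied / ultimate
FRI = 1.1352e+08 / 1.8654e+08
FRI = 0.6086


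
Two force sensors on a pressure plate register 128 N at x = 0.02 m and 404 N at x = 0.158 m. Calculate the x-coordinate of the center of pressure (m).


COP_x = (F1*x1 + F2*x2) / (F1 + F2)
COP_x = (128*0.02 + 404*0.158) / (128 + 404)
Numerator = 66.3920
Denominator = 532
COP_x = 0.1248


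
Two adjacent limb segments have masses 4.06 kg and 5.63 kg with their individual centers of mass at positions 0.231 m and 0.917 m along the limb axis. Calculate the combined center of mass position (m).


COM = (m1*x1 + m2*x2) / (m1 + m2)
COM = (4.06*0.231 + 5.63*0.917) / (4.06 + 5.63)
Numerator = 6.1006
Denominator = 9.6900
COM = 0.6296


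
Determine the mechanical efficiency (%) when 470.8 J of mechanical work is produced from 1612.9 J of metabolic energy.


eta = (W_mech / E_meta) * 100
eta = (470.8 / 1612.9) * 100
ratio = 0.2919
eta = 29.1897


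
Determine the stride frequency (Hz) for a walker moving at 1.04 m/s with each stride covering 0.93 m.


f = v / stride_length
f = 1.04 / 0.93
f = 1.1183


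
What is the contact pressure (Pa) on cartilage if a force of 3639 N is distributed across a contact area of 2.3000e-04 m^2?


P = F / A
P = 3639 / 2.3000e-04
P = 1.5822e+07


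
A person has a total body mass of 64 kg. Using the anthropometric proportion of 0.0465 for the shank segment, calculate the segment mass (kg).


m_segment = body_mass * fraction
m_segment = 64 * 0.0465
m_segment = 2.9760


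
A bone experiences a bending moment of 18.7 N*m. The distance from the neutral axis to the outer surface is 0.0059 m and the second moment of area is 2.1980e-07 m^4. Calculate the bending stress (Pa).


sigma = M * c / I
sigma = 18.7 * 0.0059 / 2.1980e-07
M * c = 0.1103
sigma = 501956.3239


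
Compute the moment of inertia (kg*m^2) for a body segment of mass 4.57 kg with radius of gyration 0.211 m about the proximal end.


I = m * k^2
I = 4.57 * 0.211^2
k^2 = 0.0445
I = 0.2035


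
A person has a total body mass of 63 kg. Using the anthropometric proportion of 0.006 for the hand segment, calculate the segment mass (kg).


m_segment = body_mass * fraction
m_segment = 63 * 0.006
m_segment = 0.3780


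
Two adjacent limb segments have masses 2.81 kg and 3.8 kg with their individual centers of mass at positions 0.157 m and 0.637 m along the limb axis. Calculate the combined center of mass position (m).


COM = (m1*x1 + m2*x2) / (m1 + m2)
COM = (2.81*0.157 + 3.8*0.637) / (2.81 + 3.8)
Numerator = 2.8618
Denominator = 6.6100
COM = 0.4329


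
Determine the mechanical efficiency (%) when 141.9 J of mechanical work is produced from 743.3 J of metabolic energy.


eta = (W_mech / E_meta) * 100
eta = (141.9 / 743.3) * 100
ratio = 0.1909
eta = 19.0905


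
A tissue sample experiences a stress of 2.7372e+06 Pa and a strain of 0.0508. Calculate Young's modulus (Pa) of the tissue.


E = stress / strain
E = 2.7372e+06 / 0.0508
E = 5.3882e+07


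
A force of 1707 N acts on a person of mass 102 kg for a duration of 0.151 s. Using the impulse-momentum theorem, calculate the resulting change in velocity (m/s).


J = F * dt = 1707 * 0.151 = 257.7570 N*s
delta_v = J / m
delta_v = 257.7570 / 102
delta_v = 2.5270


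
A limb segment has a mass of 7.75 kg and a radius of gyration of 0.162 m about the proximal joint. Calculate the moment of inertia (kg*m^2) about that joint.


I = m * k^2
I = 7.75 * 0.162^2
k^2 = 0.0262
I = 0.2034


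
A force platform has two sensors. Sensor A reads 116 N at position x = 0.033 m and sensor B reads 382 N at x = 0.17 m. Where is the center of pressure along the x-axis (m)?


COP_x = (F1*x1 + F2*x2) / (F1 + F2)
COP_x = (116*0.033 + 382*0.17) / (116 + 382)
Numerator = 68.7680
Denominator = 498
COP_x = 0.1381


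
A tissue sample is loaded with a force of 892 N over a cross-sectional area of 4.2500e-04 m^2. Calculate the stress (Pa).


stress = F / A
stress = 892 / 4.2500e-04
stress = 2.0988e+06


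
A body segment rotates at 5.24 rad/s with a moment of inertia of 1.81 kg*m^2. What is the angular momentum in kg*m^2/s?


L = I * omega
L = 1.81 * 5.24
L = 9.4844


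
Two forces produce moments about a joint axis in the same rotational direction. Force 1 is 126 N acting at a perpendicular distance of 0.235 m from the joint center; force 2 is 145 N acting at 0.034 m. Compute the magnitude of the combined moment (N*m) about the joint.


M = F1 * d1 + F2 * d2
M = 126 * 0.235 + 145 * 0.034
M = 29.6100 + 4.9300
M = 34.5400


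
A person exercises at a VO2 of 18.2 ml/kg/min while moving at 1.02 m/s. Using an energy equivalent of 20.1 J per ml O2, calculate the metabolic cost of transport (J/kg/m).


Power per kg = VO2 * 20.1 / 60
Power per kg = 18.2 * 20.1 / 60 = 6.0970 W/kg
Cost = power_per_kg / speed
Cost = 6.0970 / 1.02
Cost = 5.9775


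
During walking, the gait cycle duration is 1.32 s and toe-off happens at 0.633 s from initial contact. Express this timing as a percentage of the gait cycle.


pct = (event_time / cycle_time) * 100
pct = (0.633 / 1.32) * 100
ratio = 0.4795
pct = 47.9545


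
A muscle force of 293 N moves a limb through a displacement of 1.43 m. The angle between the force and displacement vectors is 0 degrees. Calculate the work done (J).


W = F * d * cos(theta)
theta = 0 deg = 0.0000 rad
cos(theta) = 1.0000
W = 293 * 1.43 * 1.0000
W = 418.9900


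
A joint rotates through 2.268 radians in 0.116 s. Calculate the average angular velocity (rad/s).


omega = delta_theta / delta_t
omega = 2.268 / 0.116
omega = 19.5517


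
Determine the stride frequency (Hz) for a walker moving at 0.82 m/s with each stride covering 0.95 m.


f = v / stride_length
f = 0.82 / 0.95
f = 0.8632


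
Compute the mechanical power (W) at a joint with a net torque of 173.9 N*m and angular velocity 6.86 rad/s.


P = M * omega
P = 173.9 * 6.86
P = 1192.9540


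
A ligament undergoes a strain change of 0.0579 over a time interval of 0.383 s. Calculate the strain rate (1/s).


strain_rate = delta_strain / delta_t
strain_rate = 0.0579 / 0.383
strain_rate = 0.1512


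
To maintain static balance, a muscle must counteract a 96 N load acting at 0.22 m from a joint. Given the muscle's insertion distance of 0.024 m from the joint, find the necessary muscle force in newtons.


F_muscle = W * d_load / d_muscle
F_muscle = 96 * 0.22 / 0.024
Numerator = 21.1200
F_muscle = 880.0000


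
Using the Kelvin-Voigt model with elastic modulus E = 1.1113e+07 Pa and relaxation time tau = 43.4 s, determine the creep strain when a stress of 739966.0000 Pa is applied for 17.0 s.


epsilon(t) = (sigma/E) * (1 - exp(-t/tau))
sigma/E = 739966.0000 / 1.1113e+07 = 0.0666
exp(-t/tau) = exp(-17.0 / 43.4) = 0.6759
epsilon = 0.0666 * (1 - 0.6759)
epsilon = 0.0216


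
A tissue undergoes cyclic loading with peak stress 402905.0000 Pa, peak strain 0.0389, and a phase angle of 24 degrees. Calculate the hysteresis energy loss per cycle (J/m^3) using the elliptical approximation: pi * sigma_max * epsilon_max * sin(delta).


E_loss = pi * sigma_max * epsilon_max * sin(delta)
delta = 24 deg = 0.4189 rad
sin(delta) = 0.4067
E_loss = pi * 402905.0000 * 0.0389 * 0.4067
E_loss = 20026.9785


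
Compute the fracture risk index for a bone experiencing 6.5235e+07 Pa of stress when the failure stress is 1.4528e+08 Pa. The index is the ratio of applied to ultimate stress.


FRI = applied / ultimate
FRI = 6.5235e+07 / 1.4528e+08
FRI = 0.4490


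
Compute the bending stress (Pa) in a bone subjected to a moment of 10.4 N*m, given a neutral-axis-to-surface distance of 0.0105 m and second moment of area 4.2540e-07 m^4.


sigma = M * c / I
sigma = 10.4 * 0.0105 / 4.2540e-07
M * c = 0.1092
sigma = 256699.5769


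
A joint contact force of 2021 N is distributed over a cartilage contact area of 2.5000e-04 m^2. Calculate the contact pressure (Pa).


P = F / A
P = 2021 / 2.5000e-04
P = 8.0840e+06


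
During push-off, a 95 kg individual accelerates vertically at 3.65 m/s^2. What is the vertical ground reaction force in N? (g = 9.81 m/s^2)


GRF = m * (g + a)
GRF = 95 * (9.81 + 3.65)
GRF = 95 * 13.4600
GRF = 1278.7000


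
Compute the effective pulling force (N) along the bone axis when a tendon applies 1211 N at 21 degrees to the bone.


F_eff = F_tendon * cos(theta)
theta = 21 deg = 0.3665 rad
cos(theta) = 0.9336
F_eff = 1211 * 0.9336
F_eff = 1130.5659


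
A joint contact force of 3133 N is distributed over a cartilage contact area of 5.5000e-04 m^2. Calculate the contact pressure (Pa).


P = F / A
P = 3133 / 5.5000e-04
P = 5.6964e+06


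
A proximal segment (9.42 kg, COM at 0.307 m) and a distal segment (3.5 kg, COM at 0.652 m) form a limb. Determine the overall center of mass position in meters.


COM = (m1*x1 + m2*x2) / (m1 + m2)
COM = (9.42*0.307 + 3.5*0.652) / (9.42 + 3.5)
Numerator = 5.1739
Denominator = 12.9200
COM = 0.4005


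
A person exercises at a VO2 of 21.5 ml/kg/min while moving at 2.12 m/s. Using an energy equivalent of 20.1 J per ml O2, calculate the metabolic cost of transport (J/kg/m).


Power per kg = VO2 * 20.1 / 60
Power per kg = 21.5 * 20.1 / 60 = 7.2025 W/kg
Cost = power_per_kg / speed
Cost = 7.2025 / 2.12
Cost = 3.3974


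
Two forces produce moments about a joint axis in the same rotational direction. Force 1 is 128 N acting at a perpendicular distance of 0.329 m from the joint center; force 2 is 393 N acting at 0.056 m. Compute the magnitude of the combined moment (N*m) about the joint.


M = F1 * d1 + F2 * d2
M = 128 * 0.329 + 393 * 0.056
M = 42.1120 + 22.0080
M = 64.1200


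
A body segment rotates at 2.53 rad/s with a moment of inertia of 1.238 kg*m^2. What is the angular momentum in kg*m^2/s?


L = I * omega
L = 1.238 * 2.53
L = 3.1321


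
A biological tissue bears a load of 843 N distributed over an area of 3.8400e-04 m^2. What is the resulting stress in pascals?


stress = F / A
stress = 843 / 3.8400e-04
stress = 2.1953e+06


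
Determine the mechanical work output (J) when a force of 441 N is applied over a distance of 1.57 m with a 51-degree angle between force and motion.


W = F * d * cos(theta)
theta = 51 deg = 0.8901 rad
cos(theta) = 0.6293
W = 441 * 1.57 * 0.6293
W = 435.7226


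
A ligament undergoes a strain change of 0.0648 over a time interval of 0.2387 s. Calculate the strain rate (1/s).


strain_rate = delta_strain / delta_t
strain_rate = 0.0648 / 0.2387
strain_rate = 0.2715


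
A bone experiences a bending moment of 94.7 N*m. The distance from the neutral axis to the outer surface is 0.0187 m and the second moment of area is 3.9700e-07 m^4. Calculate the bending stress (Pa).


sigma = M * c / I
sigma = 94.7 * 0.0187 / 3.9700e-07
M * c = 1.7709
sigma = 4.4607e+06


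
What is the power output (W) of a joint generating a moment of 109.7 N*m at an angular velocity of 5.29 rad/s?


P = M * omega
P = 109.7 * 5.29
P = 580.3130


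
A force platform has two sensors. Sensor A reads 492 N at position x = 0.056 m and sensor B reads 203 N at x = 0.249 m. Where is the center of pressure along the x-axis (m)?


COP_x = (F1*x1 + F2*x2) / (F1 + F2)
COP_x = (492*0.056 + 203*0.249) / (492 + 203)
Numerator = 78.0990
Denominator = 695
COP_x = 0.1124


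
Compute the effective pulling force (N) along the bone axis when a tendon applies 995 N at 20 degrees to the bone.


F_eff = F_tendon * cos(theta)
theta = 20 deg = 0.3491 rad
cos(theta) = 0.9397
F_eff = 995 * 0.9397
F_eff = 934.9942


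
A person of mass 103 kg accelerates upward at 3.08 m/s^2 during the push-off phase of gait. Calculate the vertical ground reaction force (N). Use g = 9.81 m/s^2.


GRF = m * (g + a)
GRF = 103 * (9.81 + 3.08)
GRF = 103 * 12.8900
GRF = 1327.6700


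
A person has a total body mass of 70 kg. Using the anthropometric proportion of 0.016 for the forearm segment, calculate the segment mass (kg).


m_segment = body_mass * fraction
m_segment = 70 * 0.016
m_segment = 1.1200


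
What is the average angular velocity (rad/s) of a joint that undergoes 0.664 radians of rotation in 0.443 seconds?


omega = delta_theta / delta_t
omega = 0.664 / 0.443
omega = 1.4989


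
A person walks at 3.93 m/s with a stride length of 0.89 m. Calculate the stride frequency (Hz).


f = v / stride_length
f = 3.93 / 0.89
f = 4.4157


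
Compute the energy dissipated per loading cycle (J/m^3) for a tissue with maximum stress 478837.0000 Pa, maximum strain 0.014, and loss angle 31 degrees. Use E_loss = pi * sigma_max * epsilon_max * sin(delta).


E_loss = pi * sigma_max * epsilon_max * sin(delta)
delta = 31 deg = 0.5411 rad
sin(delta) = 0.5150
E_loss = pi * 478837.0000 * 0.014 * 0.5150
E_loss = 10846.8827


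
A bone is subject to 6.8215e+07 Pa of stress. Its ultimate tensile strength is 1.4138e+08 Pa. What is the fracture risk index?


FRI = applied / ultimate
FRI = 6.8215e+07 / 1.4138e+08
FRI = 0.4825


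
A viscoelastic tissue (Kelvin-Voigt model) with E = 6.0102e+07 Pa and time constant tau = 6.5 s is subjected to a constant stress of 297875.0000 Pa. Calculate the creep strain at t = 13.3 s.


epsilon(t) = (sigma/E) * (1 - exp(-t/tau))
sigma/E = 297875.0000 / 6.0102e+07 = 0.0050
exp(-t/tau) = exp(-13.3 / 6.5) = 0.1292
epsilon = 0.0050 * (1 - 0.1292)
epsilon = 0.0043


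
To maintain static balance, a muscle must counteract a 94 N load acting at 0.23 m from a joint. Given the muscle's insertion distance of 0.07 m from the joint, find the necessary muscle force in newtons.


F_muscle = W * d_load / d_muscle
F_muscle = 94 * 0.23 / 0.07
Numerator = 21.6200
F_muscle = 308.8571


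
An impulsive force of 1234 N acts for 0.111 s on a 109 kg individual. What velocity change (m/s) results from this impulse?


J = F * dt = 1234 * 0.111 = 136.9740 N*s
delta_v = J / m
delta_v = 136.9740 / 109
delta_v = 1.2566


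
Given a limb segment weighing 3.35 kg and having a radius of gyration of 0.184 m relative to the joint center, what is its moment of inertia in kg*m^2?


I = m * k^2
I = 3.35 * 0.184^2
k^2 = 0.0339
I = 0.1134


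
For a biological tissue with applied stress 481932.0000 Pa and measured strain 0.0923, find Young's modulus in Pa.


E = stress / strain
E = 481932.0000 / 0.0923
E = 5.2214e+06


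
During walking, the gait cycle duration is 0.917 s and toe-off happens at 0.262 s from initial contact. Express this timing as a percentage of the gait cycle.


pct = (event_time / cycle_time) * 100
pct = (0.262 / 0.917) * 100
ratio = 0.2857
pct = 28.5714


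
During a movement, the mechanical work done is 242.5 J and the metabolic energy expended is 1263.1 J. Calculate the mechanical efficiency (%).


eta = (W_mech / E_meta) * 100
eta = (242.5 / 1263.1) * 100
ratio = 0.1920
eta = 19.1988


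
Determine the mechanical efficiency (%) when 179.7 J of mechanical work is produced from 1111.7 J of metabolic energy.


eta = (W_mech / E_meta) * 100
eta = (179.7 / 1111.7) * 100
ratio = 0.1616
eta = 16.1644


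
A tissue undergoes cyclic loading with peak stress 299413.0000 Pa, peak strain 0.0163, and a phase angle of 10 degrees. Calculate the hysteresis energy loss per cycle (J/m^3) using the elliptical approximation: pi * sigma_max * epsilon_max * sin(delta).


E_loss = pi * sigma_max * epsilon_max * sin(delta)
delta = 10 deg = 0.1745 rad
sin(delta) = 0.1736
E_loss = pi * 299413.0000 * 0.0163 * 0.1736
E_loss = 2662.4310


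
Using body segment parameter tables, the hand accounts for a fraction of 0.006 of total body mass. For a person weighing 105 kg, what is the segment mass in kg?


m_segment = body_mass * fraction
m_segment = 105 * 0.006
m_segment = 0.6300


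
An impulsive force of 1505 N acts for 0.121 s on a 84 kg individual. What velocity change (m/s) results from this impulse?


J = F * dt = 1505 * 0.121 = 182.1050 N*s
delta_v = J / m
delta_v = 182.1050 / 84
delta_v = 2.1679


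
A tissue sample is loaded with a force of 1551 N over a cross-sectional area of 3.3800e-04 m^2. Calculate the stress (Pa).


stress = F / A
stress = 1551 / 3.3800e-04
stress = 4.5888e+06


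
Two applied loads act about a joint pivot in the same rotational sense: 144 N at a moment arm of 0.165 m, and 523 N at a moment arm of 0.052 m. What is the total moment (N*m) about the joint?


M = F1 * d1 + F2 * d2
M = 144 * 0.165 + 523 * 0.052
M = 23.7600 + 27.1960
M = 50.9560


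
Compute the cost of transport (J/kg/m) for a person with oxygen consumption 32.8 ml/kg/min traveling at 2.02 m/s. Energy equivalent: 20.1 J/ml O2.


Power per kg = VO2 * 20.1 / 60
Power per kg = 32.8 * 20.1 / 60 = 10.9880 W/kg
Cost = power_per_kg / speed
Cost = 10.9880 / 2.02
Cost = 5.4396


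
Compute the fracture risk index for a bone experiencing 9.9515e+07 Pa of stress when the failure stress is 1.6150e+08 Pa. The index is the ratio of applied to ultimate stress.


FRI = applied / ultimate
FRI = 9.9515e+07 / 1.6150e+08
FRI = 0.6162


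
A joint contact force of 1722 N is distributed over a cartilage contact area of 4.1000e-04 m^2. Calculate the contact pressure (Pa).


P = F / A
P = 1722 / 4.1000e-04
P = 4.2000e+06


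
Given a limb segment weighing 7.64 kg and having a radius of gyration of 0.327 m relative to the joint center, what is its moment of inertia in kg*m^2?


I = m * k^2
I = 7.64 * 0.327^2
k^2 = 0.1069
I = 0.8169


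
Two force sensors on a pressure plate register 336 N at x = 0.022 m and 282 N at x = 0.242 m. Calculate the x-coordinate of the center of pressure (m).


COP_x = (F1*x1 + F2*x2) / (F1 + F2)
COP_x = (336*0.022 + 282*0.242) / (336 + 282)
Numerator = 75.6360
Denominator = 618
COP_x = 0.1224


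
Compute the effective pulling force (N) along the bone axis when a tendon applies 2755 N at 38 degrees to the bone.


F_eff = F_tendon * cos(theta)
theta = 38 deg = 0.6632 rad
cos(theta) = 0.7880
F_eff = 2755 * 0.7880
F_eff = 2170.9696


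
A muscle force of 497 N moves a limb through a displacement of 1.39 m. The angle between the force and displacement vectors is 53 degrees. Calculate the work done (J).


W = F * d * cos(theta)
theta = 53 deg = 0.9250 rad
cos(theta) = 0.6018
W = 497 * 1.39 * 0.6018
W = 415.7519


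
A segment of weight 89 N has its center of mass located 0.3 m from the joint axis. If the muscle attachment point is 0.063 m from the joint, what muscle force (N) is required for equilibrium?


F_muscle = W * d_load / d_muscle
F_muscle = 89 * 0.3 / 0.063
Numerator = 26.7000
F_muscle = 423.8095


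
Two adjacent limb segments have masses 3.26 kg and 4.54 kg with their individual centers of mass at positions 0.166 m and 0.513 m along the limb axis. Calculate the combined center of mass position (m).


COM = (m1*x1 + m2*x2) / (m1 + m2)
COM = (3.26*0.166 + 4.54*0.513) / (3.26 + 4.54)
Numerator = 2.8702
Denominator = 7.8000
COM = 0.3680


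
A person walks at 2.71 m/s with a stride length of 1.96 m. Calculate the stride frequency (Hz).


f = v / stride_length
f = 2.71 / 1.96
f = 1.3827


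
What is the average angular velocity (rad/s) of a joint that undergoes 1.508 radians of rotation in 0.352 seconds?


omega = delta_theta / delta_t
omega = 1.508 / 0.352
omega = 4.2841


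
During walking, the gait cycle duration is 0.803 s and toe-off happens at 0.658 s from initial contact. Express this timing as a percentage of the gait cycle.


pct = (event_time / cycle_time) * 100
pct = (0.658 / 0.803) * 100
ratio = 0.8194
pct = 81.9427


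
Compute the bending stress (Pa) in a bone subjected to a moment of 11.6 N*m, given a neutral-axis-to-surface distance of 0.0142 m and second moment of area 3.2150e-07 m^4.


sigma = M * c / I
sigma = 11.6 * 0.0142 / 3.2150e-07
M * c = 0.1647
sigma = 512348.3670


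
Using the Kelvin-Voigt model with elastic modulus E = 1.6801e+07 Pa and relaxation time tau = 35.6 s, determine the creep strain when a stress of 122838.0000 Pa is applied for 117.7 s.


epsilon(t) = (sigma/E) * (1 - exp(-t/tau))
sigma/E = 122838.0000 / 1.6801e+07 = 0.0073
exp(-t/tau) = exp(-117.7 / 35.6) = 0.0367
epsilon = 0.0073 * (1 - 0.0367)
epsilon = 0.0070


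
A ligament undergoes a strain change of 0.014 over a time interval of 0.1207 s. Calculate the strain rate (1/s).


strain_rate = delta_strain / delta_t
strain_rate = 0.014 / 0.1207
strain_rate = 0.1160


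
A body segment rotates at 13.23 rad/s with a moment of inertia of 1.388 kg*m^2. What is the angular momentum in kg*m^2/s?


L = I * omega
L = 1.388 * 13.23
L = 18.3632


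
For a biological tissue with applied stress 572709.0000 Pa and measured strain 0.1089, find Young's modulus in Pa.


E = stress / strain
E = 572709.0000 / 0.1089
E = 5.2590e+06


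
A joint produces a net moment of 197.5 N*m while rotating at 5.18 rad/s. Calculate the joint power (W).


P = M * omega
P = 197.5 * 5.18
P = 1023.0500


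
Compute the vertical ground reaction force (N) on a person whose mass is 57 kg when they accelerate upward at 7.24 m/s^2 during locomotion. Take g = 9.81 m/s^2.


GRF = m * (g + a)
GRF = 57 * (9.81 + 7.24)
GRF = 57 * 17.0500
GRF = 971.8500
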